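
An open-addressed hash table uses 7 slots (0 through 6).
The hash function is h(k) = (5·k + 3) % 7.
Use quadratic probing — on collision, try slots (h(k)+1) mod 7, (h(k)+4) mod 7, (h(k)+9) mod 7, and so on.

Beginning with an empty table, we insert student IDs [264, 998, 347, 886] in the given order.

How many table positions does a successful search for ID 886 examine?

264 hashes to 0; slot 0 is free -> place at 0.
998 hashes to 2; slot 2 is free -> place at 2.
347 hashes to 2; 2 taken -> place at 3.
886 hashes to 2; 2,3 taken -> place at 6.
Table: [264, -, 998, 347, -, -, 886]
Lookup 886: h=2, probe 2,3,6 → found at 6.

3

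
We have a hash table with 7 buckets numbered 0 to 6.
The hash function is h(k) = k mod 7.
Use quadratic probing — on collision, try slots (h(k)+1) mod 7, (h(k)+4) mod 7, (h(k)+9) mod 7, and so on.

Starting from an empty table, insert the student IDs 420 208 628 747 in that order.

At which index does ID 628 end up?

420: h=0 → slot 0
208: h=5 → slot 5
628: h=5, probe 5,6 → slot 6
747: h=5, probe 5,6,2 → slot 2
Table: [420, _, 747, _, _, 208, 628]

6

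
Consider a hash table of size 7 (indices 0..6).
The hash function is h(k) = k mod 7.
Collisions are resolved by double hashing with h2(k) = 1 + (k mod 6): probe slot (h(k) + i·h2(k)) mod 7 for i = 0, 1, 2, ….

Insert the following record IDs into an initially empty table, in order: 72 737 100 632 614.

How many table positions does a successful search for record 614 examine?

3

Insert 72: h=2, slot 2 empty => index 2.
Insert 737: h=2, h2=6, slot 2 occupied => index 1.
Insert 100: h=2, h2=5, slot 2 occupied => index 0.
Insert 632: h=2, h2=3, slot 2 occupied => index 5.
Insert 614: h=5, h2=3, slots 5,1 occupied => index 4.
Table: [100, 737, 72, ∅, 614, 632, ∅]
Lookup 614: h=5, h2=3, probe 5,1,4 → found at 4.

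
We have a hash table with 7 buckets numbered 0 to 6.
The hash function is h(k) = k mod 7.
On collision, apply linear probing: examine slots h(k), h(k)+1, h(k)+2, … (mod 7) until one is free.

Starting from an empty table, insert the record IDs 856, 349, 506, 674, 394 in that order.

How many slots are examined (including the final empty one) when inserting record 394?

Insert 856: h=2, slot 2 empty → index 2.
Insert 349: h=6, slot 6 empty → index 6.
Insert 506: h=2, slot 2 occupied → index 3.
Insert 674: h=2, slots 2,3 occupied → index 4.
Insert 394: h=2, slots 2,3,4 occupied → index 5.
Table: [—, —, 856, 506, 674, 394, 349]

4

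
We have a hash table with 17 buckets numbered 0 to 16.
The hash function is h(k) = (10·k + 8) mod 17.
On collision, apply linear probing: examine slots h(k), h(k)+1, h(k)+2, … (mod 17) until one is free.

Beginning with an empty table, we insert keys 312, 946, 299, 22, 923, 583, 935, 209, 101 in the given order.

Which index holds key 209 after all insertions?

312: h=0 => slot 0
946: h=16 => slot 16
299: h=6 => slot 6
22: h=7 => slot 7
923: h=7, probe 7,8 => slot 8
583: h=7, probe 7,8,9 => slot 9
935: h=8, probe 8,9,10 => slot 10
209: h=7, probe 7,8,9,10,11 => slot 11
101: h=15 => slot 15
Table: [312, —, —, —, —, —, 299, 22, 923, 583, 935, 209, —, —, —, 101, 946]

11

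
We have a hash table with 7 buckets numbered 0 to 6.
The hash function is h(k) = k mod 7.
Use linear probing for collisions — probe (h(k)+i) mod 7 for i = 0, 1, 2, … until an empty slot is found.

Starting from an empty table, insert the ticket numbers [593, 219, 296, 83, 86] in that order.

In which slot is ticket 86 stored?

593 hashes to 5; slot 5 is free -> place at 5.
219 hashes to 2; slot 2 is free -> place at 2.
296 hashes to 2; 2 taken -> place at 3.
83 hashes to 6; slot 6 is free -> place at 6.
86 hashes to 2; 2,3 taken -> place at 4.
Table: [., ., 219, 296, 86, 593, 83]

4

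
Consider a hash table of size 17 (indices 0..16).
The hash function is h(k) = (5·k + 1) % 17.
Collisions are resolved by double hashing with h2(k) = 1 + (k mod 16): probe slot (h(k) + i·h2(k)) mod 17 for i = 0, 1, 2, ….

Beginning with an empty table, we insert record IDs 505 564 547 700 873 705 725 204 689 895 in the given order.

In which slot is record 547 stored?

3

Insert 505: h=10, slot 10 empty -> index 10.
Insert 564: h=16, slot 16 empty -> index 16.
Insert 547: h=16, h2=4, slot 16 occupied -> index 3.
Insert 700: h=16, h2=13, slot 16 occupied -> index 12.
Insert 873: h=14, slot 14 empty -> index 14.
Insert 705: h=7, slot 7 empty -> index 7.
Insert 725: h=5, slot 5 empty -> index 5.
Insert 204: h=1, slot 1 empty -> index 1.
Insert 689: h=12, h2=2, slots 12,14,16,1,3,5,7 occupied -> index 9.
Insert 895: h=5, h2=16, slot 5 occupied -> index 4.
Table: [-, 204, -, 547, 895, 725, -, 705, -, 689, 505, -, 700, -, 873, -, 564]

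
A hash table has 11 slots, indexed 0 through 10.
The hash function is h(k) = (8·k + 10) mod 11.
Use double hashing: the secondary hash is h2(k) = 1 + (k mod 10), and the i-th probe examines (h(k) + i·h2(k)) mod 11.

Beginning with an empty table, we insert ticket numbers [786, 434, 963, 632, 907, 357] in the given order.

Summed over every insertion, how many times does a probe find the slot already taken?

9

786 hashes to 6; slot 6 is free -> place at 6.
434 hashes to 6, h2=5; 6 taken -> place at 0.
963 hashes to 3; slot 3 is free -> place at 3.
632 hashes to 6, h2=3; 6 taken -> place at 9.
907 hashes to 6, h2=8; 6,3,0 taken -> place at 8.
357 hashes to 6, h2=8; 6,3,0,8 taken -> place at 5.
Table: [434, —, —, 963, —, 357, 786, —, 907, 632, —]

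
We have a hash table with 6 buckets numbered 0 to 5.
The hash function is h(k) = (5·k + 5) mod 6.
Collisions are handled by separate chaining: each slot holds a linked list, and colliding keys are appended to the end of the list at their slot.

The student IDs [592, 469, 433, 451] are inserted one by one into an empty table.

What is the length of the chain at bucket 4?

Insert 592: h=1, bucket 1 empty -> new chain.
Insert 469: h=4, bucket 4 empty -> new chain.
Insert 433: h=4, bucket 4 nonempty -> append to chain.
Insert 451: h=4, bucket 4 nonempty -> append to chain.
Final buckets:
0: —
1: 592
2: —
3: —
4: 469 -> 433 -> 451
5: —

3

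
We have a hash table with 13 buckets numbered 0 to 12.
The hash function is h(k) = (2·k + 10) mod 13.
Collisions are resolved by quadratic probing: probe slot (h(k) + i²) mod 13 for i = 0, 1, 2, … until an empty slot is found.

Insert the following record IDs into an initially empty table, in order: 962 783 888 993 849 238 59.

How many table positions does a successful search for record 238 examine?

3

962 hashes to 10; slot 10 is free => place at 10.
783 hashes to 3; slot 3 is free => place at 3.
888 hashes to 5; slot 5 is free => place at 5.
993 hashes to 7; slot 7 is free => place at 7.
849 hashes to 5; 5 taken => place at 6.
238 hashes to 5; 5,6 taken => place at 9.
59 hashes to 11; slot 11 is free => place at 11.
Table: [-, -, -, 783, -, 888, 849, 993, -, 238, 962, 59, -]
Lookup 238: h=5, probe 5,6,9 → found at 9.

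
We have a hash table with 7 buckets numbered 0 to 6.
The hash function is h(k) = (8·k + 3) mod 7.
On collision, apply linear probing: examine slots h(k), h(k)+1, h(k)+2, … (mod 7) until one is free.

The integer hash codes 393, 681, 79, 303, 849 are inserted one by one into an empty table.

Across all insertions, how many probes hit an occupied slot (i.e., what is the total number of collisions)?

393 hashes to 4; slot 4 is free => place at 4.
681 hashes to 5; slot 5 is free => place at 5.
79 hashes to 5; 5 taken => place at 6.
303 hashes to 5; 5,6 taken => place at 0.
849 hashes to 5; 5,6,0 taken => place at 1.
Table: [303, 849, -, -, 393, 681, 79]

6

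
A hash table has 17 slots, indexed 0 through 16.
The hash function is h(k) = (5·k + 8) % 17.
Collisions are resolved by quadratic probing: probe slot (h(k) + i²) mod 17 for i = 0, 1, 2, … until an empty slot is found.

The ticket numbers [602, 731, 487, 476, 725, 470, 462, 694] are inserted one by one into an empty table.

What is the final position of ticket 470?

602: h=9 -> slot 9
731: h=8 -> slot 8
487: h=12 -> slot 12
476: h=8, probe 8,9,12,0 -> slot 0
725: h=12, probe 12,13 -> slot 13
470: h=12, probe 12,13,16 -> slot 16
462: h=6 -> slot 6
694: h=10 -> slot 10
Table: [476, _, _, _, _, _, 462, _, 731, 602, 694, _, 487, 725, _, _, 470]

16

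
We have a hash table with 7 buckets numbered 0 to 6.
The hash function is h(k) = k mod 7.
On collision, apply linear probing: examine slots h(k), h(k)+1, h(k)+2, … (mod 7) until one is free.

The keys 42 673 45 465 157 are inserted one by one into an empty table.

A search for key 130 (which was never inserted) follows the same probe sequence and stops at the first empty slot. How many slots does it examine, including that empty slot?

42 hashes to 0; slot 0 is free → place at 0.
673 hashes to 1; slot 1 is free → place at 1.
45 hashes to 3; slot 3 is free → place at 3.
465 hashes to 3; 3 taken → place at 4.
157 hashes to 3; 3,4 taken → place at 5.
Table: [42, 673, ., 45, 465, 157, .]
Lookup 130: h=4, probe 4,5,6 → slot 6 empty, not found.

3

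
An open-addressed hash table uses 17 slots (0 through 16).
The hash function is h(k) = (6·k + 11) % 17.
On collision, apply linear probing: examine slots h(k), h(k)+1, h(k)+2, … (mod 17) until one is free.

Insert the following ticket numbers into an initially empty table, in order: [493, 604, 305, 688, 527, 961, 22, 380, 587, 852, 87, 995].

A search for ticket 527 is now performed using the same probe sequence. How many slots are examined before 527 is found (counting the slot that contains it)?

2

493 hashes to 11; slot 11 is free → place at 11.
604 hashes to 14; slot 14 is free → place at 14.
305 hashes to 5; slot 5 is free → place at 5.
688 hashes to 8; slot 8 is free → place at 8.
527 hashes to 11; 11 taken → place at 12.
961 hashes to 14; 14 taken → place at 15.
22 hashes to 7; slot 7 is free → place at 7.
380 hashes to 13; slot 13 is free → place at 13.
587 hashes to 14; 14,15 taken → place at 16.
852 hashes to 6; slot 6 is free → place at 6.
87 hashes to 6; 6,7,8 taken → place at 9.
995 hashes to 14; 14,15,16 taken → place at 0.
Table: [995, ., ., ., ., 305, 852, 22, 688, 87, ., 493, 527, 380, 604, 961, 587]
Lookup 527: h=11, probe 11,12 → found at 12.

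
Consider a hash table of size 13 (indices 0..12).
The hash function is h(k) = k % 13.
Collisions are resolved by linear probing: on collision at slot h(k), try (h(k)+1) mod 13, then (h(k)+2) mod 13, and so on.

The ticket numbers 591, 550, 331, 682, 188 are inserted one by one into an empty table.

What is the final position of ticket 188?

591: h=6 → slot 6
550: h=4 → slot 4
331: h=6, probe 6,7 → slot 7
682: h=6, probe 6,7,8 → slot 8
188: h=6, probe 6,7,8,9 → slot 9
Table: [—, —, —, —, 550, —, 591, 331, 682, 188, —, —, —]

9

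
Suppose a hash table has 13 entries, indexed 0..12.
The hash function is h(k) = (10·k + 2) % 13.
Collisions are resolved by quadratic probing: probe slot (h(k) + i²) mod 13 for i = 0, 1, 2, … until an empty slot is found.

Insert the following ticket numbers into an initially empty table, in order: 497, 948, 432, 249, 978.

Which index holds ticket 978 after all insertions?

497: h=6 → slot 6
948: h=5 → slot 5
432: h=6, probe 6,7 → slot 7
249: h=9 → slot 9
978: h=6, probe 6,7,10 → slot 10
Table: [—, —, —, —, —, 948, 497, 432, —, 249, 978, —, —]

10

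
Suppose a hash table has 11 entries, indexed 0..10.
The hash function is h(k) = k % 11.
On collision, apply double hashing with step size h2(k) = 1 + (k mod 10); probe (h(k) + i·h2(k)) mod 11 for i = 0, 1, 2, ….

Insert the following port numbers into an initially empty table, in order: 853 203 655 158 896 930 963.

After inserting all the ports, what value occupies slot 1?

853 hashes to 6; slot 6 is free -> place at 6.
203 hashes to 5; slot 5 is free -> place at 5.
655 hashes to 6, h2=6; 6 taken -> place at 1.
158 hashes to 4; slot 4 is free -> place at 4.
896 hashes to 5, h2=7; 5,1 taken -> place at 8.
930 hashes to 6, h2=1; 6 taken -> place at 7.
963 hashes to 6, h2=4; 6 taken -> place at 10.
Table: [., 655, ., ., 158, 203, 853, 930, 896, ., 963]

655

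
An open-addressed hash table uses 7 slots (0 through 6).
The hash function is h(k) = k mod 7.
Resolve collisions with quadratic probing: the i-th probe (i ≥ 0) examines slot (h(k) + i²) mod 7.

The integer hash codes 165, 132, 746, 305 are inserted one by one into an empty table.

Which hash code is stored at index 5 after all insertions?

165 hashes to 4; slot 4 is free => place at 4.
132 hashes to 6; slot 6 is free => place at 6.
746 hashes to 4; 4 taken => place at 5.
305 hashes to 4; 4,5 taken => place at 1.
Table: [., 305, ., ., 165, 746, 132]

746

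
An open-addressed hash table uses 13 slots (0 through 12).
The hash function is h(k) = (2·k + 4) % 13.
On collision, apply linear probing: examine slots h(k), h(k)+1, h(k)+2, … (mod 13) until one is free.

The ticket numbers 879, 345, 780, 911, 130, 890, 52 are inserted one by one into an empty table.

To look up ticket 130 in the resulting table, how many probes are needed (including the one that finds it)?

5

879 hashes to 7; slot 7 is free → place at 7.
345 hashes to 5; slot 5 is free → place at 5.
780 hashes to 4; slot 4 is free → place at 4.
911 hashes to 6; slot 6 is free → place at 6.
130 hashes to 4; 4,5,6,7 taken → place at 8.
890 hashes to 3; slot 3 is free → place at 3.
52 hashes to 4; 4,5,6,7,8 taken → place at 9.
Table: [∅, ∅, ∅, 890, 780, 345, 911, 879, 130, 52, ∅, ∅, ∅]
Lookup 130: h=4, probe 4,5,6,7,8 → found at 8.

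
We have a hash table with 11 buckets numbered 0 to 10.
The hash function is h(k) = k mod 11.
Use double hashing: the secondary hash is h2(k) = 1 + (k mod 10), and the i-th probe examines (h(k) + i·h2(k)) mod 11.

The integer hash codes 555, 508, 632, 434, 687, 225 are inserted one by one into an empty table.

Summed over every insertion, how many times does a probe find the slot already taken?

Insert 555: h=5, slot 5 empty => index 5.
Insert 508: h=2, slot 2 empty => index 2.
Insert 632: h=5, h2=3, slot 5 occupied => index 8.
Insert 434: h=5, h2=5, slot 5 occupied => index 10.
Insert 687: h=5, h2=8, slots 5,2,10 occupied => index 7.
Insert 225: h=5, h2=6, slot 5 occupied => index 0.
Table: [225, ., 508, ., ., 555, ., 687, 632, ., 434]

6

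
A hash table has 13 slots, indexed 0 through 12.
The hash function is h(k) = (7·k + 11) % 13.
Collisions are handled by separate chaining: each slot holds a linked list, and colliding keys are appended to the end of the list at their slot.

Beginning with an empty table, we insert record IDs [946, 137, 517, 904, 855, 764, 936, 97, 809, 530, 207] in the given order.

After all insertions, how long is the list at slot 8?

2

946 -> bucket 3
137 -> bucket 8
517 -> bucket 3 (collision)
904 -> bucket 8 (collision)
855 -> bucket 3 (collision)
764 -> bucket 3 (collision)
936 -> bucket 11
97 -> bucket 1
809 -> bucket 6
530 -> bucket 3 (collision)
207 -> bucket 4
Final buckets:
0: ∅
1: 97
2: ∅
3: 946 -> 517 -> 855 -> 764 -> 530
4: 207
5: ∅
6: 809
7: ∅
8: 137 -> 904
9: ∅
10: ∅
11: 936
12: ∅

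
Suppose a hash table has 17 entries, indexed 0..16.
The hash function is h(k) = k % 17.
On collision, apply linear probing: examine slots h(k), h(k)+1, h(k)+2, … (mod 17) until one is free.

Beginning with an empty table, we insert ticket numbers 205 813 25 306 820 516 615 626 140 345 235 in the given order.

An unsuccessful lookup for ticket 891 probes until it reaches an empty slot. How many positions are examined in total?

205 hashes to 1; slot 1 is free -> place at 1.
813 hashes to 14; slot 14 is free -> place at 14.
25 hashes to 8; slot 8 is free -> place at 8.
306 hashes to 0; slot 0 is free -> place at 0.
820 hashes to 4; slot 4 is free -> place at 4.
516 hashes to 6; slot 6 is free -> place at 6.
615 hashes to 3; slot 3 is free -> place at 3.
626 hashes to 14; 14 taken -> place at 15.
140 hashes to 4; 4 taken -> place at 5.
345 hashes to 5; 5,6 taken -> place at 7.
235 hashes to 14; 14,15 taken -> place at 16.
Table: [306, 205, ∅, 615, 820, 140, 516, 345, 25, ∅, ∅, ∅, ∅, ∅, 813, 626, 235]
Lookup 891: h=7, probe 7,8,9 → slot 9 empty, not found.

3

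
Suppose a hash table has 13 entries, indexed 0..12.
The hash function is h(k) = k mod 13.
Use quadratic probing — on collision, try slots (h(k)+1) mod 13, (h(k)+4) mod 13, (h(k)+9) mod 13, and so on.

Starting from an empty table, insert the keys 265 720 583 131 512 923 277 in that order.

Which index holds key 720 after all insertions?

Insert 265: h=5, slot 5 empty -> index 5.
Insert 720: h=5, slot 5 occupied -> index 6.
Insert 583: h=11, slot 11 empty -> index 11.
Insert 131: h=1, slot 1 empty -> index 1.
Insert 512: h=5, slots 5,6 occupied -> index 9.
Insert 923: h=0, slot 0 empty -> index 0.
Insert 277: h=4, slot 4 empty -> index 4.
Table: [923, 131, -, -, 277, 265, 720, -, -, 512, -, 583, -]

6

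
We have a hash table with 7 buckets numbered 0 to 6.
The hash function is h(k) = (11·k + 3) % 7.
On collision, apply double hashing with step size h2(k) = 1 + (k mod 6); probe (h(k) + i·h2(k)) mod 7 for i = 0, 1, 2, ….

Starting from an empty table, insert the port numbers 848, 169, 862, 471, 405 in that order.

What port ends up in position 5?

848 hashes to 0; slot 0 is free -> place at 0.
169 hashes to 0, h2=2; 0 taken -> place at 2.
862 hashes to 0, h2=5; 0 taken -> place at 5.
471 hashes to 4; slot 4 is free -> place at 4.
405 hashes to 6; slot 6 is free -> place at 6.
Table: [848, _, 169, _, 471, 862, 405]

862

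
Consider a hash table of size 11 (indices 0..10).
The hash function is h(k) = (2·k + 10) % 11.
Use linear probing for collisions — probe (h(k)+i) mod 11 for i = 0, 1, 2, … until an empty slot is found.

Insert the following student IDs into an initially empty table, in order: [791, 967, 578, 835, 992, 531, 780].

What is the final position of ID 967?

791 hashes to 8; slot 8 is free → place at 8.
967 hashes to 8; 8 taken → place at 9.
578 hashes to 0; slot 0 is free → place at 0.
835 hashes to 8; 8,9 taken → place at 10.
992 hashes to 3; slot 3 is free → place at 3.
531 hashes to 5; slot 5 is free → place at 5.
780 hashes to 8; 8,9,10,0 taken → place at 1.
Table: [578, 780, —, 992, —, 531, —, —, 791, 967, 835]

9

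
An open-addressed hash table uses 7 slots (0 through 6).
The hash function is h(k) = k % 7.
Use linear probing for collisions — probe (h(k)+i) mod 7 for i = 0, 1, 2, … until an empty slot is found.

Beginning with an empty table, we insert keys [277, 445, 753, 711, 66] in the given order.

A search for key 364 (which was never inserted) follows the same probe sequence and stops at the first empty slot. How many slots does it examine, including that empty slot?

277: h=4 → slot 4
445: h=4, probe 4,5 → slot 5
753: h=4, probe 4,5,6 → slot 6
711: h=4, probe 4,5,6,0 → slot 0
66: h=3 → slot 3
Table: [711, ., ., 66, 277, 445, 753]
Lookup 364: h=0, probe 0,1 → slot 1 empty, not found.

2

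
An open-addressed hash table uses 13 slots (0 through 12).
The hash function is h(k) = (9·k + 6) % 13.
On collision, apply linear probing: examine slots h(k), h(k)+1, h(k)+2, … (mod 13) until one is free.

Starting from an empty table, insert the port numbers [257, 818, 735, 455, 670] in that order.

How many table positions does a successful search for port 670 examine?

257: h=5 -> slot 5
818: h=10 -> slot 10
735: h=4 -> slot 4
455: h=6 -> slot 6
670: h=4, probe 4,5,6,7 -> slot 7
Table: [_, _, _, _, 735, 257, 455, 670, _, _, 818, _, _]
Lookup 670: h=4, probe 4,5,6,7 → found at 7.

4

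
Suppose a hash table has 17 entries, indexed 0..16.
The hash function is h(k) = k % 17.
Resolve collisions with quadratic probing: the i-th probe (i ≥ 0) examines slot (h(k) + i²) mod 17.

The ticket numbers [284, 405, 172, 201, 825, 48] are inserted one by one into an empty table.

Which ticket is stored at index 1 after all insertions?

48

284 hashes to 12; slot 12 is free => place at 12.
405 hashes to 14; slot 14 is free => place at 14.
172 hashes to 2; slot 2 is free => place at 2.
201 hashes to 14; 14 taken => place at 15.
825 hashes to 9; slot 9 is free => place at 9.
48 hashes to 14; 14,15 taken => place at 1.
Table: [∅, 48, 172, ∅, ∅, ∅, ∅, ∅, ∅, 825, ∅, ∅, 284, ∅, 405, 201, ∅]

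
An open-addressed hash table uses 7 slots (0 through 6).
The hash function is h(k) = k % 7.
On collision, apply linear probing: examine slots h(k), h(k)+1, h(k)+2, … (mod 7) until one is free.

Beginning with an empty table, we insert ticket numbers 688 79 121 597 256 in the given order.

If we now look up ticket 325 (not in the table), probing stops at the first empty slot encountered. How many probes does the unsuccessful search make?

5

688: h=2 -> slot 2
79: h=2, probe 2,3 -> slot 3
121: h=2, probe 2,3,4 -> slot 4
597: h=2, probe 2,3,4,5 -> slot 5
256: h=4, probe 4,5,6 -> slot 6
Table: [∅, ∅, 688, 79, 121, 597, 256]
Lookup 325: h=3, probe 3,4,5,6,0 → slot 0 empty, not found.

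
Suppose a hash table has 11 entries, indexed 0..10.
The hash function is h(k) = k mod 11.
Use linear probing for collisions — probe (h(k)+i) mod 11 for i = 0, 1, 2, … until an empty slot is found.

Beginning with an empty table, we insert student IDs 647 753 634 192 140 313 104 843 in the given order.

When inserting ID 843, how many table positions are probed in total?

6

647: h=9 => slot 9
753: h=5 => slot 5
634: h=7 => slot 7
192: h=5, probe 5,6 => slot 6
140: h=8 => slot 8
313: h=5, probe 5,6,7,8,9,10 => slot 10
104: h=5, probe 5,6,7,8,9,10,0 => slot 0
843: h=7, probe 7,8,9,10,0,1 => slot 1
Table: [104, 843, ∅, ∅, ∅, 753, 192, 634, 140, 647, 313]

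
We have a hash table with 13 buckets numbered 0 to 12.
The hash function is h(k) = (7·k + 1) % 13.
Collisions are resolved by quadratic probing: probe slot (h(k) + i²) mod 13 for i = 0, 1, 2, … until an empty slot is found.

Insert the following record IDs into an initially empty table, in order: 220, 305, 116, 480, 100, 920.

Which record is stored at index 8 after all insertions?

220 hashes to 7; slot 7 is free -> place at 7.
305 hashes to 4; slot 4 is free -> place at 4.
116 hashes to 7; 7 taken -> place at 8.
480 hashes to 7; 7,8 taken -> place at 11.
100 hashes to 12; slot 12 is free -> place at 12.
920 hashes to 6; slot 6 is free -> place at 6.
Table: [—, —, —, —, 305, —, 920, 220, 116, —, —, 480, 100]

116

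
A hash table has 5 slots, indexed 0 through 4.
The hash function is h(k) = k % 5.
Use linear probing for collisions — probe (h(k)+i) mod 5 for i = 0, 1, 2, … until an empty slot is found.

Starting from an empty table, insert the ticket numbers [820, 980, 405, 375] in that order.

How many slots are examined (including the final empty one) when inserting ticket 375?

4

Insert 820: h=0, slot 0 empty → index 0.
Insert 980: h=0, slot 0 occupied → index 1.
Insert 405: h=0, slots 0,1 occupied → index 2.
Insert 375: h=0, slots 0,1,2 occupied → index 3.
Table: [820, 980, 405, 375, .]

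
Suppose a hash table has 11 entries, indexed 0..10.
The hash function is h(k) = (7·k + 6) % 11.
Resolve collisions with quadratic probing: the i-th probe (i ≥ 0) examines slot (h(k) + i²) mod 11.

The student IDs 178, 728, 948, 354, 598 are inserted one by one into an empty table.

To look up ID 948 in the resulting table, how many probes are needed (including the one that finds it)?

3

178: h=9 -> slot 9
728: h=9, probe 9,10 -> slot 10
948: h=9, probe 9,10,2 -> slot 2
354: h=9, probe 9,10,2,7 -> slot 7
598: h=1 -> slot 1
Table: [., 598, 948, ., ., ., ., 354, ., 178, 728]
Lookup 948: h=9, probe 9,10,2 → found at 2.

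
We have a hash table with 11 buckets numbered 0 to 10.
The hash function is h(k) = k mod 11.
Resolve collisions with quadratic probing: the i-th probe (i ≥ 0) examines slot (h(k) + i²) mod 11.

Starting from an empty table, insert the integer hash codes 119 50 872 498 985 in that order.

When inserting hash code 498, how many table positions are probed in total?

2

Insert 119: h=9, slot 9 empty -> index 9.
Insert 50: h=6, slot 6 empty -> index 6.
Insert 872: h=3, slot 3 empty -> index 3.
Insert 498: h=3, slot 3 occupied -> index 4.
Insert 985: h=6, slot 6 occupied -> index 7.
Table: [_, _, _, 872, 498, _, 50, 985, _, 119, _]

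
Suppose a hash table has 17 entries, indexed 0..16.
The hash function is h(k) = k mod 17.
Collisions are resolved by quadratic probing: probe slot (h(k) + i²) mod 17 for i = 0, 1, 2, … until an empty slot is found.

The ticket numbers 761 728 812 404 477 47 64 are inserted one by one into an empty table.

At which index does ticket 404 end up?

5

761: h=13 → slot 13
728: h=14 → slot 14
812: h=13, probe 13,14,0 → slot 0
404: h=13, probe 13,14,0,5 → slot 5
477: h=1 → slot 1
47: h=13, probe 13,14,0,5,12 → slot 12
64: h=13, probe 13,14,0,5,12,4 → slot 4
Table: [812, 477, _, _, 64, 404, _, _, _, _, _, _, 47, 761, 728, _, _]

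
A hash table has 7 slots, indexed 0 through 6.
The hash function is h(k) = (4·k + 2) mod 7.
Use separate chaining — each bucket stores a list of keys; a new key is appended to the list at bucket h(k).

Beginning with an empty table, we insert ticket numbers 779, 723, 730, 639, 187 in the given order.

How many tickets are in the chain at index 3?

Insert 779: h=3, bucket 3 empty → new chain.
Insert 723: h=3, bucket 3 nonempty → append to chain.
Insert 730: h=3, bucket 3 nonempty → append to chain.
Insert 639: h=3, bucket 3 nonempty → append to chain.
Insert 187: h=1, bucket 1 empty → new chain.
Final buckets:
0: ∅
1: 187
2: ∅
3: 779 -> 723 -> 730 -> 639
4: ∅
5: ∅
6: ∅

4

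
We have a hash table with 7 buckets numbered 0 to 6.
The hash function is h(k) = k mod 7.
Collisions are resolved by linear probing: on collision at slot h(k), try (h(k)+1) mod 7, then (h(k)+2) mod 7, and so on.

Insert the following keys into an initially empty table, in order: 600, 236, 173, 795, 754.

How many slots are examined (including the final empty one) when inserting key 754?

600: h=5 → slot 5
236: h=5, probe 5,6 → slot 6
173: h=5, probe 5,6,0 → slot 0
795: h=4 → slot 4
754: h=5, probe 5,6,0,1 → slot 1
Table: [173, 754, —, —, 795, 600, 236]

4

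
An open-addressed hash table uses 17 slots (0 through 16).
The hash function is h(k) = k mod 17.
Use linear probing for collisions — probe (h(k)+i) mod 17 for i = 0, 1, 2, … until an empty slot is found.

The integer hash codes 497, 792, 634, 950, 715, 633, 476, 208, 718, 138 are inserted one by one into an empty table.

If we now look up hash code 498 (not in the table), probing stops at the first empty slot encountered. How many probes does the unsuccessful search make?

5

497 hashes to 4; slot 4 is free → place at 4.
792 hashes to 10; slot 10 is free → place at 10.
634 hashes to 5; slot 5 is free → place at 5.
950 hashes to 15; slot 15 is free → place at 15.
715 hashes to 1; slot 1 is free → place at 1.
633 hashes to 4; 4,5 taken → place at 6.
476 hashes to 0; slot 0 is free → place at 0.
208 hashes to 4; 4,5,6 taken → place at 7.
718 hashes to 4; 4,5,6,7 taken → place at 8.
138 hashes to 2; slot 2 is free → place at 2.
Table: [476, 715, 138, ∅, 497, 634, 633, 208, 718, ∅, 792, ∅, ∅, ∅, ∅, 950, ∅]
Lookup 498: h=5, probe 5,6,7,8,9 → slot 9 empty, not found.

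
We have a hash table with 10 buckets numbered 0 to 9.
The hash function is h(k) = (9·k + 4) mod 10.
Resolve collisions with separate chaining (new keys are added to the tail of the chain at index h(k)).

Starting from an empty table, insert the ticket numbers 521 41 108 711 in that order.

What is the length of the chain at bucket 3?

Insert 521: h=3, bucket 3 empty → new chain.
Insert 41: h=3, bucket 3 nonempty → append to chain.
Insert 108: h=6, bucket 6 empty → new chain.
Insert 711: h=3, bucket 3 nonempty → append to chain.
Final buckets:
0: ∅
1: ∅
2: ∅
3: 521 -> 41 -> 711
4: ∅
5: ∅
6: 108
7: ∅
8: ∅
9: ∅

3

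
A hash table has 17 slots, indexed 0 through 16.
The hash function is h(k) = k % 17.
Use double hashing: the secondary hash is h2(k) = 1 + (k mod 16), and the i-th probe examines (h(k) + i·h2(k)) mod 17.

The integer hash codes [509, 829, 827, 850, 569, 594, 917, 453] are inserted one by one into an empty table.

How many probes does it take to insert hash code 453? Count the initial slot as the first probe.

509: h=16 → slot 16
829: h=13 → slot 13
827: h=11 → slot 11
850: h=0 → slot 0
569: h=8 → slot 8
594: h=16, h2=3, probe 16,2 → slot 2
917: h=16, h2=6, probe 16,5 → slot 5
453: h=11, h2=6, probe 11,0,6 → slot 6
Table: [850, ., 594, ., ., 917, 453, ., 569, ., ., 827, ., 829, ., ., 509]

3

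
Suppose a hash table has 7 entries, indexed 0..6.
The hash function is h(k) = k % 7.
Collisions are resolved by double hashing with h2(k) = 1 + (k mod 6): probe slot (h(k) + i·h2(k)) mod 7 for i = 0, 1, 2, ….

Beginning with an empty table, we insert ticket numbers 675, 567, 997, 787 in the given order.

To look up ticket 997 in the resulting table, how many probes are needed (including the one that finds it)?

2

Insert 675: h=3, slot 3 empty -> index 3.
Insert 567: h=0, slot 0 empty -> index 0.
Insert 997: h=3, h2=2, slot 3 occupied -> index 5.
Insert 787: h=3, h2=2, slots 3,5,0 occupied -> index 2.
Table: [567, -, 787, 675, -, 997, -]
Lookup 997: h=3, h2=2, probe 3,5 → found at 5.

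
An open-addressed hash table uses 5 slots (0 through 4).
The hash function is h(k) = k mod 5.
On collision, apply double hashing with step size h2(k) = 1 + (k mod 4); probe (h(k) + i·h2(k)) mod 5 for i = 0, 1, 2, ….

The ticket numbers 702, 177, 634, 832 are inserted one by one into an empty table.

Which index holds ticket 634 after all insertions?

Insert 702: h=2, slot 2 empty -> index 2.
Insert 177: h=2, h2=2, slot 2 occupied -> index 4.
Insert 634: h=4, h2=3, slots 4,2 occupied -> index 0.
Insert 832: h=2, h2=1, slot 2 occupied -> index 3.
Table: [634, —, 702, 832, 177]

0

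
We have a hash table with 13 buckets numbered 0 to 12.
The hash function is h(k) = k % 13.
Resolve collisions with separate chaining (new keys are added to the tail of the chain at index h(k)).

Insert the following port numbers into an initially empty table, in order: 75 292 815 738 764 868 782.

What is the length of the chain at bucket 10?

Insert 75: h=10, bucket 10 empty -> new chain.
Insert 292: h=6, bucket 6 empty -> new chain.
Insert 815: h=9, bucket 9 empty -> new chain.
Insert 738: h=10, bucket 10 nonempty -> append to chain.
Insert 764: h=10, bucket 10 nonempty -> append to chain.
Insert 868: h=10, bucket 10 nonempty -> append to chain.
Insert 782: h=2, bucket 2 empty -> new chain.
Final buckets:
0: ∅
1: ∅
2: 782
3: ∅
4: ∅
5: ∅
6: 292
7: ∅
8: ∅
9: 815
10: 75 -> 738 -> 764 -> 868
11: ∅
12: ∅

4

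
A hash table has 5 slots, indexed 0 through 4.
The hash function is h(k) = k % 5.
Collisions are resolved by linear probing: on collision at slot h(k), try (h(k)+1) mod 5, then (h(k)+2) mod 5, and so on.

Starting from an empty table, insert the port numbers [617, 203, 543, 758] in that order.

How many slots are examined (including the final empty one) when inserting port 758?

3

617: h=2 -> slot 2
203: h=3 -> slot 3
543: h=3, probe 3,4 -> slot 4
758: h=3, probe 3,4,0 -> slot 0
Table: [758, -, 617, 203, 543]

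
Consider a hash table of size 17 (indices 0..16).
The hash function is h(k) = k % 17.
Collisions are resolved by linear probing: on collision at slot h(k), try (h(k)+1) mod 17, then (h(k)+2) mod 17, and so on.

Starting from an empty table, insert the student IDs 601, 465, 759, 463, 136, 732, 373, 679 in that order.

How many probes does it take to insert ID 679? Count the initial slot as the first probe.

601: h=6 => slot 6
465: h=6, probe 6,7 => slot 7
759: h=11 => slot 11
463: h=4 => slot 4
136: h=0 => slot 0
732: h=1 => slot 1
373: h=16 => slot 16
679: h=16, probe 16,0,1,2 => slot 2
Table: [136, 732, 679, -, 463, -, 601, 465, -, -, -, 759, -, -, -, -, 373]

4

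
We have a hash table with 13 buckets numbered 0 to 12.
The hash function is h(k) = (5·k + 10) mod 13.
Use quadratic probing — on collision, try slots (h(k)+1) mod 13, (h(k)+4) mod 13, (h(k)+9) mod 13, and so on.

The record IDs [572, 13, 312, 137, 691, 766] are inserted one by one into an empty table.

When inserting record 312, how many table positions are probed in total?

3

Insert 572: h=10, slot 10 empty -> index 10.
Insert 13: h=10, slot 10 occupied -> index 11.
Insert 312: h=10, slots 10,11 occupied -> index 1.
Insert 137: h=6, slot 6 empty -> index 6.
Insert 691: h=7, slot 7 empty -> index 7.
Insert 766: h=5, slot 5 empty -> index 5.
Table: [_, 312, _, _, _, 766, 137, 691, _, _, 572, 13, _]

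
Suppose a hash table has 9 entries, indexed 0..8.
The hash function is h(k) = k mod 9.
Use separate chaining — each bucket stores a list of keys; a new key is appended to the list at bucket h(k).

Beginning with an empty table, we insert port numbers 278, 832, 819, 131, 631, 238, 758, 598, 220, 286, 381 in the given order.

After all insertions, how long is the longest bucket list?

4

278 → bucket 8
832 → bucket 4
819 → bucket 0
131 → bucket 5
631 → bucket 1
238 → bucket 4 (collision)
758 → bucket 2
598 → bucket 4 (collision)
220 → bucket 4 (collision)
286 → bucket 7
381 → bucket 3
Final buckets:
0: 819
1: 631
2: 758
3: 381
4: 832 -> 238 -> 598 -> 220
5: 131
6: —
7: 286
8: 278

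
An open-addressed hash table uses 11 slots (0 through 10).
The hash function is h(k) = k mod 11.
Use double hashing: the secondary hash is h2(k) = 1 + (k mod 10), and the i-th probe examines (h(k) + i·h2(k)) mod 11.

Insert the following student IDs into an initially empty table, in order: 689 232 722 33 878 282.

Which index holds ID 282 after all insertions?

2

689 hashes to 7; slot 7 is free => place at 7.
232 hashes to 1; slot 1 is free => place at 1.
722 hashes to 7, h2=3; 7 taken => place at 10.
33 hashes to 0; slot 0 is free => place at 0.
878 hashes to 9; slot 9 is free => place at 9.
282 hashes to 7, h2=3; 7,10 taken => place at 2.
Table: [33, 232, 282, ∅, ∅, ∅, ∅, 689, ∅, 878, 722]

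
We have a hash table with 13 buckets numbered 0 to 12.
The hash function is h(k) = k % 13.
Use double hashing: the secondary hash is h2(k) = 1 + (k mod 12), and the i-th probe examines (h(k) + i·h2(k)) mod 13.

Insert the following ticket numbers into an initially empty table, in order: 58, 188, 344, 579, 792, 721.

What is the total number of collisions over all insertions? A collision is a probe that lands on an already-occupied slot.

4

Insert 58: h=6, slot 6 empty → index 6.
Insert 188: h=6, h2=9, slot 6 occupied → index 2.
Insert 344: h=6, h2=9, slots 6,2 occupied → index 11.
Insert 579: h=7, slot 7 empty → index 7.
Insert 792: h=12, slot 12 empty → index 12.
Insert 721: h=6, h2=2, slot 6 occupied → index 8.
Table: [∅, ∅, 188, ∅, ∅, ∅, 58, 579, 721, ∅, ∅, 344, 792]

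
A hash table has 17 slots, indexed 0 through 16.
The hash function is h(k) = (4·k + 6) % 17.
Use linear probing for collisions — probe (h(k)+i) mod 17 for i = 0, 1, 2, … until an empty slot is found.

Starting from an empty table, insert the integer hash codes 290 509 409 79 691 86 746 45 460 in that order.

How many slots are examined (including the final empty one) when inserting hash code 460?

4

290 hashes to 10; slot 10 is free → place at 10.
509 hashes to 2; slot 2 is free → place at 2.
409 hashes to 10; 10 taken → place at 11.
79 hashes to 16; slot 16 is free → place at 16.
691 hashes to 16; 16 taken → place at 0.
86 hashes to 10; 10,11 taken → place at 12.
746 hashes to 15; slot 15 is free → place at 15.
45 hashes to 16; 16,0 taken → place at 1.
460 hashes to 10; 10,11,12 taken → place at 13.
Table: [691, 45, 509, ., ., ., ., ., ., ., 290, 409, 86, 460, ., 746, 79]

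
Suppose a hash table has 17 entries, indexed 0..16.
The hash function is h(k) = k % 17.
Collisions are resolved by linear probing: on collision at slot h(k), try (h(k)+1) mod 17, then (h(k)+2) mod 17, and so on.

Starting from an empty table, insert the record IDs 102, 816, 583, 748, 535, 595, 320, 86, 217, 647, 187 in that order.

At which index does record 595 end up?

102: h=0 => slot 0
816: h=0, probe 0,1 => slot 1
583: h=5 => slot 5
748: h=0, probe 0,1,2 => slot 2
535: h=8 => slot 8
595: h=0, probe 0,1,2,3 => slot 3
320: h=14 => slot 14
86: h=1, probe 1,2,3,4 => slot 4
217: h=13 => slot 13
647: h=1, probe 1,2,3,4,5,6 => slot 6
187: h=0, probe 0,1,2,3,4,5,6,7 => slot 7
Table: [102, 816, 748, 595, 86, 583, 647, 187, 535, -, -, -, -, 217, 320, -, -]

3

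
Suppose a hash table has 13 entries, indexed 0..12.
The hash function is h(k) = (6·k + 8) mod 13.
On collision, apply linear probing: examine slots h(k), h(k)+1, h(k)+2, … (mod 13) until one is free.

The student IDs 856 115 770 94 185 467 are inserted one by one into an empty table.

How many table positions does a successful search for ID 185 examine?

3

856 hashes to 9; slot 9 is free -> place at 9.
115 hashes to 9; 9 taken -> place at 10.
770 hashes to 0; slot 0 is free -> place at 0.
94 hashes to 0; 0 taken -> place at 1.
185 hashes to 0; 0,1 taken -> place at 2.
467 hashes to 2; 2 taken -> place at 3.
Table: [770, 94, 185, 467, -, -, -, -, -, 856, 115, -, -]
Lookup 185: h=0, probe 0,1,2 → found at 2.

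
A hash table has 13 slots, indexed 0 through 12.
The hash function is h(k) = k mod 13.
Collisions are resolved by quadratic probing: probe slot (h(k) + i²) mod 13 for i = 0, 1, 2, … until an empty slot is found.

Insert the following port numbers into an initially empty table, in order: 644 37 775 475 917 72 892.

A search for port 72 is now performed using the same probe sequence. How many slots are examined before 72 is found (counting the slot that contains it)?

6

Insert 644: h=7, slot 7 empty → index 7.
Insert 37: h=11, slot 11 empty → index 11.
Insert 775: h=8, slot 8 empty → index 8.
Insert 475: h=7, slots 7,8,11 occupied → index 3.
Insert 917: h=7, slots 7,8,11,3 occupied → index 10.
Insert 72: h=7, slots 7,8,11,3,10 occupied → index 6.
Insert 892: h=8, slot 8 occupied → index 9.
Table: [—, —, —, 475, —, —, 72, 644, 775, 892, 917, 37, —]
Lookup 72: h=7, probe 7,8,11,3,10,6 → found at 6.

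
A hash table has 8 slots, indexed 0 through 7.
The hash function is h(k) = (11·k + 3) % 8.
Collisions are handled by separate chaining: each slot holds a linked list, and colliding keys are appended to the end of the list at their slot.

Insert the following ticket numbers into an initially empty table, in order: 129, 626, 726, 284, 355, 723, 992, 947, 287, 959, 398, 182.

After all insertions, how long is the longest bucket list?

129 → bucket 6
626 → bucket 1
726 → bucket 5
284 → bucket 7
355 → bucket 4
723 → bucket 4 (collision)
992 → bucket 3
947 → bucket 4 (collision)
287 → bucket 0
959 → bucket 0 (collision)
398 → bucket 5 (collision)
182 → bucket 5 (collision)
Final buckets:
0: 287 -> 959
1: 626
2: ∅
3: 992
4: 355 -> 723 -> 947
5: 726 -> 398 -> 182
6: 129
7: 284

3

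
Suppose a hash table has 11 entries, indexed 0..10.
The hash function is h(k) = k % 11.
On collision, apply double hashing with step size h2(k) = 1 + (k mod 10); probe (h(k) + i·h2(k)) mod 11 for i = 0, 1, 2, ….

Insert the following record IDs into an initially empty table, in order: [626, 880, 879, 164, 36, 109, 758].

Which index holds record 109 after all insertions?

Insert 626: h=10, slot 10 empty => index 10.
Insert 880: h=0, slot 0 empty => index 0.
Insert 879: h=10, h2=10, slot 10 occupied => index 9.
Insert 164: h=10, h2=5, slot 10 occupied => index 4.
Insert 36: h=3, slot 3 empty => index 3.
Insert 109: h=10, h2=10, slots 10,9 occupied => index 8.
Insert 758: h=10, h2=9, slots 10,8 occupied => index 6.
Table: [880, _, _, 36, 164, _, 758, _, 109, 879, 626]

8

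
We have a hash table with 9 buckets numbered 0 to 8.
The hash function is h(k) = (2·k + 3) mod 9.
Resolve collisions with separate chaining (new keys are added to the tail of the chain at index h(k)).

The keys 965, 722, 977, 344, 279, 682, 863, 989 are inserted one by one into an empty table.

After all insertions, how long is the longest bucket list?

Insert 965: h=7, bucket 7 empty → new chain.
Insert 722: h=7, bucket 7 nonempty → append to chain.
Insert 977: h=4, bucket 4 empty → new chain.
Insert 344: h=7, bucket 7 nonempty → append to chain.
Insert 279: h=3, bucket 3 empty → new chain.
Insert 682: h=8, bucket 8 empty → new chain.
Insert 863: h=1, bucket 1 empty → new chain.
Insert 989: h=1, bucket 1 nonempty → append to chain.
Final buckets:
0: .
1: 863 -> 989
2: .
3: 279
4: 977
5: .
6: .
7: 965 -> 722 -> 344
8: 682

3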